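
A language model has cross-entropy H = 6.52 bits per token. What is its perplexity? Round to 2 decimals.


Perplexity formula: PP = 2^H
H = 6.52
PP = 2^6.52
Decompose: 2^6.52 = 2^6 * 2^0.52
2^6 = 64, 2^0.52 ~ 1.4339552
PP ~ 64 * 1.4339552 = 91.7731328
Rounded to 2 decimals: 91.77

91.77


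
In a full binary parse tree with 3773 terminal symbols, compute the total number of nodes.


Leaf nodes (terminals): 3773
Internal nodes = n - 1 = 3773 - 1 = 3772
Total = leaves + internal = 3773 + 3772 = 7545

7545


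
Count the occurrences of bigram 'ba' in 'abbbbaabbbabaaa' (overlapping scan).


Scanning 'abbbbaabbbabaaa' for bigram 'ba':
  Position 0: 'ab' -> no
  Position 1: 'bb' -> no
  Position 2: 'bb' -> no
  Position 3: 'bb' -> no
  Position 4: 'ba' -> MATCH
  Position 5: 'aa' -> no
  Position 6: 'ab' -> no
  Position 7: 'bb' -> no
  Position 8: 'bb' -> no
  Position 9: 'ba' -> MATCH
  Position 10: 'ab' -> no
  Position 11: 'ba' -> MATCH
  Position 12: 'aa' -> no
  Position 13: 'aa' -> no
Total matches: 3

3


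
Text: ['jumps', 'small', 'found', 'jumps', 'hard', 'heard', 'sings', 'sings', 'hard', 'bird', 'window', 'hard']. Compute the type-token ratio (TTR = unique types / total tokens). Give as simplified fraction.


Tokens: 12
Unique types: ('bird', 'found', 'hard', 'heard', 'jumps', 'sings', 'small', 'window') = 8
TTR = 8/12
Simplify: divide both by 4 -> 2/3
TTR = 2/3

2/3


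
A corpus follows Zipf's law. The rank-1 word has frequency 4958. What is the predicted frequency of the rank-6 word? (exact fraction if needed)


Zipf's law: freq(rank) = f1 / rank
f1 = 4958, rank = 6
freq = 4958 / 6
GCD(4958, 6) = 2
Simplified: 2479/3

2479/3


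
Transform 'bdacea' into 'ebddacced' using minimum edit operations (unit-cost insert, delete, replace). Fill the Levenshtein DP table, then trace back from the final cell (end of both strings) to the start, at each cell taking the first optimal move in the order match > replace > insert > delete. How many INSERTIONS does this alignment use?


Edit distance = 4. Backtracking from cell (6, 9) with preference match > replace > insert > delete,
then listing the resulting alignment 'bdacea' -> 'ebddacced' left to right:
  Step 1: insert 'e' [insertion #1]
  Step 2: keep 'b'
  Step 3: insert 'd' [insertion #2]
  Step 4: keep 'd'
  Step 5: keep 'a'
  Step 6: insert 'c' [insertion #3]
  Step 7: keep 'c'
  Step 8: keep 'e'
  Step 9: replace a->d
Total insertions: 3

3


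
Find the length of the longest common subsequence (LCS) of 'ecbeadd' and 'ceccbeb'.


DP table for LCS of 'ecbeadd' and 'ceccbeb':
       c  e  c  c  b  e  b
    0  0  0  0  0  0  0  0
  e 0  0  1  1  1  1  1  1
  c 0  1  1  2  2  2  2  2
  b 0  1  1  2  2  3  3  3
  e 0  1  2  2  2  3  4  4
  a 0  1  2  2  2  3  4  4
  d 0  1  2  2  2  3  4  4
  d 0  1  2  2  2  3  4  4
LCS: 'ecbe'
LCS length = 4

4


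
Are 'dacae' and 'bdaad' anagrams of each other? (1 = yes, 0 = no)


Sort characters of 'dacae': 'aacde'
Sort characters of 'bdaad': 'aabdd'
Sorted forms differ -> they are NOT anagrams
Result: 0

0


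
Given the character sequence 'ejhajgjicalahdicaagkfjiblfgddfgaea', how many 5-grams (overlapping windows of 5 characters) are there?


String 'ejhajgjicalahdicaagkfjiblfgddfgaea' has length L = 34.
Number of overlapping n-grams = L - n + 1
Substituting: 34 - 5 + 1 = 30

30


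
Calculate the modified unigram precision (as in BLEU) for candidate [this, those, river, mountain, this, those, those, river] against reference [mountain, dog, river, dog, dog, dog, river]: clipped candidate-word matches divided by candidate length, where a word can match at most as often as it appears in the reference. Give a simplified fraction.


Reference word counts: {'dog': 4, 'mountain': 1, 'river': 2}
Checking each candidate word (with clipping):
  'this' -> not in reference -> no match (matches: 0)
  'those' -> not in reference -> no match (matches: 0)
  'river' -> in reference (ref count 2, used 1/2) -> match (matches: 1)
  'mountain' -> in reference (ref count 1, used 1/1) -> match (matches: 2)
  'this' -> not in reference -> no match (matches: 2)
  'those' -> not in reference -> no match (matches: 2)
  'those' -> not in reference -> no match (matches: 2)
  'river' -> in reference (ref count 2, used 2/2) -> match (matches: 3)
Clipped matches: 3, Candidate length: 8
Precision = 3/8

3/8


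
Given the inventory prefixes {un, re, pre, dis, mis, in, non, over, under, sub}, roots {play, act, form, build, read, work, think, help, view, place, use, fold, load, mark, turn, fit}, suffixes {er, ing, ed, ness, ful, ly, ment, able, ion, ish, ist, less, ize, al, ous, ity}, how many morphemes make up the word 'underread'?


Segmenting 'underread' against the inventory:
  'under' -> prefix (morpheme 1)
  'read' -> root (morpheme 2)
Total morphemes: 2

2


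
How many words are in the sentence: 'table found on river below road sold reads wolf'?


Counting words by splitting on spaces:
  Word 1: 'table'
  Word 2: 'found'
  Word 3: 'on'
  Word 4: 'river'
  Word 5: 'below'
  Word 6: 'road'
  Word 7: 'sold'
  Word 8: 'reads'
  Word 9: 'wolf'
Total words: 9

9


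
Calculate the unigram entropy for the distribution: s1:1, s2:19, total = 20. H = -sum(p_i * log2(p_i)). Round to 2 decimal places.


Computing entropy H = -sum(p_i * log2(p_i)):
  s1: p = 1/20 = 0.0500, -p*log2(p) = 0.2161
  s2: p = 19/20 = 0.9500, -p*log2(p) = 0.0703
H = sum of terms = 0.2864
Rounded to 2 decimals: 0.29

0.29


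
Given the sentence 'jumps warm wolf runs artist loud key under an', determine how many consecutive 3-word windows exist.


Word trigrams from [9] words:
  Trigram 1: (jumps warm wolf)
  Trigram 2: (warm wolf runs)
  Trigram 3: (wolf runs artist)
  Trigram 4: (runs artist loud)
  Trigram 5: (artist loud key)
  Trigram 6: (loud key under)
  Trigram 7: (key under an)
Total word trigrams: 9 - 2 = 7

7


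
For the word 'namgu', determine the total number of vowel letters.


Scanning each character of 'namgu':
  Position 1: 'n' -> consonant (running count: 0)
  Position 2: 'a' -> vowel (running count: 1)
  Position 3: 'm' -> consonant (running count: 1)
  Position 4: 'g' -> consonant (running count: 1)
  Position 5: 'u' -> vowel (running count: 2)
Total vowels: 2

2


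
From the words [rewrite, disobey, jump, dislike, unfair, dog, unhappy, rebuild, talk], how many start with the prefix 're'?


Checking each word for prefix 're':
  'rewrite' -> YES, starts with 're' (count: 1)
  'disobey' -> no (count: 1)
  'jump' -> no (count: 1)
  'dislike' -> no (count: 1)
  'unfair' -> no (count: 1)
  'dog' -> no (count: 1)
  'unhappy' -> no (count: 1)
  'rebuild' -> YES, starts with 're' (count: 2)
  'talk' -> no (count: 2)
Total with prefix 're': 2

2


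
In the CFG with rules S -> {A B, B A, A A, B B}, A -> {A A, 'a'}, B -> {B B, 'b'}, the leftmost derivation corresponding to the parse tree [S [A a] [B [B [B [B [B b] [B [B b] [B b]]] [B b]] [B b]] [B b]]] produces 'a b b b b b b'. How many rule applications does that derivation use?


Every bracketed nonterminal node [X ...] in the tree is produced by exactly one rule application.
Reading the tree off as a leftmost derivation:
  Step 1: S  =>  A B   (applied S -> A B)
  Step 2: A B  =>  a B   (applied A -> a)
  Step 3: a B  =>  a B B   (applied B -> B B)
  Step 4: a B B  =>  a B B B   (applied B -> B B)
  Step 5: a B B B  =>  a B B B B   (applied B -> B B)
  Step 6: a B B B B  =>  a B B B B B   (applied B -> B B)
  Step 7: a B B B B B  =>  a b B B B B   (applied B -> b)
  Step 8: a b B B B B  =>  a b B B B B B   (applied B -> B B)
  Step 9: a b B B B B B  =>  a b b B B B B   (applied B -> b)
  Step 10: a b b B B B B  =>  a b b b B B B   (applied B -> b)
  Step 11: a b b b B B B  =>  a b b b b B B   (applied B -> b)
  Step 12: a b b b b B B  =>  a b b b b b B   (applied B -> b)
  Step 13: a b b b b b B  =>  a b b b b b b   (applied B -> b)
Final yield: a b b b b b b
Total rewrite steps: 13

13


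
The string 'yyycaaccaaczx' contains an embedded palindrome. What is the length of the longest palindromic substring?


Scanning 'yyycaaccaaczx' for palindromic substrings.
Substring at positions 3-10: 'caaccaac'.
Check: reverse('caaccaac') = 'caaccaac' -> palindrome confirmed.
Neighbouring characters ('y' / 'z') break symmetry, so it cannot extend further.
No longer palindromic substring exists; longest length = 8

8


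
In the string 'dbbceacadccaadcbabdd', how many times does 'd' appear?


Scanning 'dbbceacadccaadcbabdd' for 'd':
  Position 0: 'd' -> MATCH (count: 1)
  Position 8: 'd' -> MATCH (count: 2)
  Position 13: 'd' -> MATCH (count: 3)
  Position 18: 'd' -> MATCH (count: 4)
  Position 19: 'd' -> MATCH (count: 5)
Total occurrences of 'd': 5

5


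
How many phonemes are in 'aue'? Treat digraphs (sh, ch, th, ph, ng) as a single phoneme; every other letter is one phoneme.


Parsing 'aue' greedily, digraphs first:
  'a' -> vowel phoneme (phonemes so far: 1)
  'u' -> vowel phoneme (phonemes so far: 2)
  'e' -> vowel phoneme (phonemes so far: 3)
Total phonemes: 3

3


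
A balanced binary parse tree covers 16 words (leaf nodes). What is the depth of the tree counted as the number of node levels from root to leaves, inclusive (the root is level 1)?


In a balanced binary tree with n leaves the deepest leaf is ceil(log2(n)) edges below the root,
so counting node levels inclusive of root and leaves gives ceil(log2(n)) + 1 levels.
log2(16) = 4.0000
ceil(4.0000) = 4
levels = 4 + 1 = 5

5


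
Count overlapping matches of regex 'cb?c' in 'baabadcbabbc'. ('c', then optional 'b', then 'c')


Pattern: cb?c means 'c', then optional 'b', then 'c'.
Scanning 'baabadcbabbc' position-by-position:
  Pos 0: window 'baa' -> no
  Pos 1: window 'aab' -> no
  Pos 2: window 'aba' -> no
  Pos 3: window 'bad' -> no
  Pos 4: window 'adc' -> no
  Pos 5: window 'dcb' -> no
  Pos 6: window 'cba' -> no
  Pos 7: window 'bab' -> no
  Pos 8: window 'abb' -> no
  Pos 9: window 'bbc' -> no
  Pos 10: window 'bc' -> no
  Pos 11: window 'c' -> no
Total matches: 0

0


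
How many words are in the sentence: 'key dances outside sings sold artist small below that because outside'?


Counting words by splitting on spaces:
  Word 1: 'key'
  Word 2: 'dances'
  Word 3: 'outside'
  Word 4: 'sings'
  Word 5: 'sold'
  Word 6: 'artist'
  Word 7: 'small'
  Word 8: 'below'
  Word 9: 'that'
  Word 10: 'because'
  Word 11: 'outside'
Total words: 11

11


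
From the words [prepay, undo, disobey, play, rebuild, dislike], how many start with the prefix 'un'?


Checking each word for prefix 'un':
  'prepay' -> no (count: 0)
  'undo' -> YES, starts with 'un' (count: 1)
  'disobey' -> no (count: 1)
  'play' -> no (count: 1)
  'rebuild' -> no (count: 1)
  'dislike' -> no (count: 1)
Total with prefix 'un': 1

1


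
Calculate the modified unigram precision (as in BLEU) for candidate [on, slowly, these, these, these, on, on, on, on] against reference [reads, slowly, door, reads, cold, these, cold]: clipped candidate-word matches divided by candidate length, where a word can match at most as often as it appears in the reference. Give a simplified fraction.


Reference word counts: {'cold': 2, 'door': 1, 'reads': 2, 'slowly': 1, 'these': 1}
Checking each candidate word (with clipping):
  'on' -> not in reference -> no match (matches: 0)
  'slowly' -> in reference (ref count 1, used 1/1) -> match (matches: 1)
  'these' -> in reference (ref count 1, used 1/1) -> match (matches: 2)
  'these' -> ref count 1 already used up (1/1) -> clipped, no match (matches: 2)
  'these' -> ref count 1 already used up (1/1) -> clipped, no match (matches: 2)
  'on' -> not in reference -> no match (matches: 2)
  'on' -> not in reference -> no match (matches: 2)
  'on' -> not in reference -> no match (matches: 2)
  'on' -> not in reference -> no match (matches: 2)
Clipped matches: 2, Candidate length: 9
Precision = 2/9

2/9


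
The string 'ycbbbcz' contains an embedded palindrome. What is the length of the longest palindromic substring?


Scanning 'ycbbbcz' for palindromic substrings.
Substring at positions 1-5: 'cbbbc'.
Check: reverse('cbbbc') = 'cbbbc' -> palindrome confirmed.
Neighbouring characters ('y' / 'z') break symmetry, so it cannot extend further.
No longer palindromic substring exists; longest length = 5

5


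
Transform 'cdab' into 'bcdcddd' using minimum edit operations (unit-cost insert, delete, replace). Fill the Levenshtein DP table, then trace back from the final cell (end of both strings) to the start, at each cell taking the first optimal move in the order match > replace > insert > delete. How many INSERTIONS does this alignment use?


Edit distance = 5. Backtracking from cell (4, 7) with preference match > replace > insert > delete,
then listing the resulting alignment 'cdab' -> 'bcdcddd' left to right:
  Step 1: insert 'b' [insertion #1]
  Step 2: insert 'c' [insertion #2]
  Step 3: insert 'd' [insertion #3]
  Step 4: keep 'c'
  Step 5: keep 'd'
  Step 6: replace a->d
  Step 7: replace b->d
Total insertions: 3

3


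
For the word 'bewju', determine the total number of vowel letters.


Scanning each character of 'bewju':
  Position 1: 'b' -> consonant (running count: 0)
  Position 2: 'e' -> vowel (running count: 1)
  Position 3: 'w' -> consonant (running count: 1)
  Position 4: 'j' -> consonant (running count: 1)
  Position 5: 'u' -> vowel (running count: 2)
Total vowels: 2

2


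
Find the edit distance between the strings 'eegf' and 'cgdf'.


Building DP table for s1='eegf' (len 4) and s2='cgdf' (len 4):
       c  g  d  f
    0  1  2  3  4
  e 1  1  2  3  4
  e 2  2  2  3  4
  g 3  3  2  3  4
  f 4  4  3  3  3
Edit distance = dp[4][4] = 3

3


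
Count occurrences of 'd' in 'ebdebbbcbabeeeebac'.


Scanning 'ebdebbbcbabeeeebac' for 'd':
  Position 2: 'd' -> MATCH (count: 1)
Total occurrences of 'd': 1

1


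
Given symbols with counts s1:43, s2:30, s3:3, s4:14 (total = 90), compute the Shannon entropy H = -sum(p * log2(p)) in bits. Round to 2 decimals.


Computing entropy H = -sum(p_i * log2(p_i)):
  s1: p = 43/90 = 0.4778, -p*log2(p) = 0.5091
  s2: p = 30/90 = 0.3333, -p*log2(p) = 0.5283
  s3: p = 3/90 = 0.0333, -p*log2(p) = 0.1636
  s4: p = 14/90 = 0.1556, -p*log2(p) = 0.4176
H = sum of terms = 1.6186
Rounded to 2 decimals: 1.62

1.62


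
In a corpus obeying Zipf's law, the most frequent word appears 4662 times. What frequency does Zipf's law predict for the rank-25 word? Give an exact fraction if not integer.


Zipf's law: freq(rank) = f1 / rank
f1 = 4662, rank = 25
freq = 4662 / 25
GCD(4662, 25) = 1
Simplified: 4662/25

4662/25


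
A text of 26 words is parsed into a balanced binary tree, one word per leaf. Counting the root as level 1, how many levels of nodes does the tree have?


In a balanced binary tree with n leaves the deepest leaf is ceil(log2(n)) edges below the root,
so counting node levels inclusive of root and leaves gives ceil(log2(n)) + 1 levels.
log2(26) = 4.7004
ceil(4.7004) = 5
levels = 5 + 1 = 6

6


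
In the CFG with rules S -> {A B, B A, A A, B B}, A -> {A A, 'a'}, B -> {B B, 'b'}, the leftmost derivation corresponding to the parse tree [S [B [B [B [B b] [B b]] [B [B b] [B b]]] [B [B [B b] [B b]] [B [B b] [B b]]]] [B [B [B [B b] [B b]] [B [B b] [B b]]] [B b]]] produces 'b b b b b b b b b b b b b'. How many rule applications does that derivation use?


Every bracketed nonterminal node [X ...] in the tree is produced by exactly one rule application.
Reading the tree off as a leftmost derivation:
  Step 1: S  =>  B B   (applied S -> B B)
  Step 2: B B  =>  B B B   (applied B -> B B)
  Step 3: B B B  =>  B B B B   (applied B -> B B)
  Step 4: B B B B  =>  B B B B B   (applied B -> B B)
  Step 5: B B B B B  =>  b B B B B   (applied B -> b)
  Step 6: b B B B B  =>  b b B B B   (applied B -> b)
  Step 7: b b B B B  =>  b b B B B B   (applied B -> B B)
  Step 8: b b B B B B  =>  b b b B B B   (applied B -> b)
  Step 9: b b b B B B  =>  b b b b B B   (applied B -> b)
  Step 10: b b b b B B  =>  b b b b B B B   (applied B -> B B)
  Step 11: b b b b B B B  =>  b b b b B B B B   (applied B -> B B)
  Step 12: b b b b B B B B  =>  b b b b b B B B   (applied B -> b)
  Step 13: b b b b b B B B  =>  b b b b b b B B   (applied B -> b)
  Step 14: b b b b b b B B  =>  b b b b b b B B B   (applied B -> B B)
  Step 15: b b b b b b B B B  =>  b b b b b b b B B   (applied B -> b)
  Step 16: b b b b b b b B B  =>  b b b b b b b b B   (applied B -> b)
  Step 17: b b b b b b b b B  =>  b b b b b b b b B B   (applied B -> B B)
  Step 18: b b b b b b b b B B  =>  b b b b b b b b B B B   (applied B -> B B)
  Step 19: b b b b b b b b B B B  =>  b b b b b b b b B B B B   (applied B -> B B)
  Step 20: b b b b b b b b B B B B  =>  b b b b b b b b b B B B   (applied B -> b)
  Step 21: b b b b b b b b b B B B  =>  b b b b b b b b b b B B   (applied B -> b)
  Step 22: b b b b b b b b b b B B  =>  b b b b b b b b b b B B B   (applied B -> B B)
  Step 23: b b b b b b b b b b B B B  =>  b b b b b b b b b b b B B   (applied B -> b)
  Step 24: b b b b b b b b b b b B B  =>  b b b b b b b b b b b b B   (applied B -> b)
  Step 25: b b b b b b b b b b b b B  =>  b b b b b b b b b b b b b   (applied B -> b)
Final yield: b b b b b b b b b b b b b
Total rewrite steps: 25

25


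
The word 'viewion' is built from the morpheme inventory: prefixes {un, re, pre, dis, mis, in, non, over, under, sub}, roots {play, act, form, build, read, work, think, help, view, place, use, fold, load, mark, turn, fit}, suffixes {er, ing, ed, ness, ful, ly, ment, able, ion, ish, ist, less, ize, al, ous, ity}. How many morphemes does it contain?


Segmenting 'viewion' against the inventory:
  'view' -> root (morpheme 1)
  'ion' -> suffix (morpheme 2)
Total morphemes: 2

2


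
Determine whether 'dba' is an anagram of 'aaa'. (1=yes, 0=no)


Sort characters of 'dba': 'abd'
Sort characters of 'aaa': 'aaa'
Sorted forms differ -> they are NOT anagrams
Result: 0

0


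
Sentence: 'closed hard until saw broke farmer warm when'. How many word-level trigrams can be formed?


Word trigrams from [8] words:
  Trigram 1: (closed hard until)
  Trigram 2: (hard until saw)
  Trigram 3: (until saw broke)
  Trigram 4: (saw broke farmer)
  Trigram 5: (broke farmer warm)
  Trigram 6: (farmer warm when)
Total word trigrams: 8 - 2 = 6

6


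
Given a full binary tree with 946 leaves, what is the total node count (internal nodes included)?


Leaf nodes (terminals): 946
Internal nodes = n - 1 = 946 - 1 = 945
Total = leaves + internal = 946 + 945 = 1891

1891


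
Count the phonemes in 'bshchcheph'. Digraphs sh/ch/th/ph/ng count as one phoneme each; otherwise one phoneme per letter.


Parsing 'bshchcheph' greedily, digraphs first:
  'b' -> consonant phoneme (phonemes so far: 1)
  'sh' -> digraph (1 consonant phoneme) (phonemes so far: 2)
  'ch' -> digraph (1 consonant phoneme) (phonemes so far: 3)
  'ch' -> digraph (1 consonant phoneme) (phonemes so far: 4)
  'e' -> vowel phoneme (phonemes so far: 5)
  'ph' -> digraph (1 consonant phoneme) (phonemes so far: 6)
Total phonemes: 6

6


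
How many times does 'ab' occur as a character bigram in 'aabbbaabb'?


Scanning 'aabbbaabb' for bigram 'ab':
  Position 0: 'aa' -> no
  Position 1: 'ab' -> MATCH
  Position 2: 'bb' -> no
  Position 3: 'bb' -> no
  Position 4: 'ba' -> no
  Position 5: 'aa' -> no
  Position 6: 'ab' -> MATCH
  Position 7: 'bb' -> no
Total matches: 2

2


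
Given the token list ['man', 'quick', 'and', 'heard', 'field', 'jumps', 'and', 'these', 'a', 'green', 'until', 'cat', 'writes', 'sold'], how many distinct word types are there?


Listing all tokens and tracking unique types:
  Token 1: 'man' -> NEW (unique so far: 1)
  Token 2: 'quick' -> NEW (unique so far: 2)
  Token 3: 'and' -> NEW (unique so far: 3)
  Token 4: 'heard' -> NEW (unique so far: 4)
  Token 5: 'field' -> NEW (unique so far: 5)
  Token 6: 'jumps' -> NEW (unique so far: 6)
  Token 7: 'and' -> duplicate (unique so far: 6)
  Token 8: 'these' -> NEW (unique so far: 7)
  Token 9: 'a' -> NEW (unique so far: 8)
  Token 10: 'green' -> NEW (unique so far: 9)
  Token 11: 'until' -> NEW (unique so far: 10)
  Token 12: 'cat' -> NEW (unique so far: 11)
  Token 13: 'writes' -> NEW (unique so far: 12)
  Token 14: 'sold' -> NEW (unique so far: 13)
Unique types: ('a', 'and', 'cat', 'field', 'green', 'heard', 'jumps', 'man', 'quick', 'sold', 'these', 'until', 'writes')
Vocabulary size: 13

13


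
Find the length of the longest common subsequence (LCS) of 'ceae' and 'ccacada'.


DP table for LCS of 'ceae' and 'ccacada':
       c  c  a  c  a  d  a
    0  0  0  0  0  0  0  0
  c 0  1  1  1  1  1  1  1
  e 0  1  1  1  1  1  1  1
  a 0  1  1  2  2  2  2  2
  e 0  1  1  2  2  2  2  2
LCS: 'ca'
LCS length = 2

2


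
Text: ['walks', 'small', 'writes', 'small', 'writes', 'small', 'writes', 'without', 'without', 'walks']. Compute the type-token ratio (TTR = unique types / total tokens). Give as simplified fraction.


Tokens: 10
Unique types: ('small', 'walks', 'without', 'writes') = 4
TTR = 4/10
Simplify: divide both by 2 -> 2/5
TTR = 2/5

2/5


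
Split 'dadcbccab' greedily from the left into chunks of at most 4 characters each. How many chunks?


'dadcbccab' has 9 characters.
Chunking with max size 4:
  Chunk 1: 'dadc' (positions 0-3)
  Chunk 2: 'bcca' (positions 4-7)
  Chunk 3: 'b' (positions 8-8)
Total chunks: ceil(9 / 4) = 3

3


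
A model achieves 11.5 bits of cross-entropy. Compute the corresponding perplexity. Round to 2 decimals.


Perplexity formula: PP = 2^H
H = 11.5
PP = 2^11.5
Decompose: 2^11.5 = 2^11 * 2^0.5 = 2^11 * sqrt(2)
2^11 = 2048, sqrt(2) ~ 1.4142136
PP ~ 2048 * 1.4142136 = 2896.3094528
Rounded to 2 decimals: 2896.31

2896.31


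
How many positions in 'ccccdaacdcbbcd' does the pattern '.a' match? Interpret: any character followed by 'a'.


Pattern: .a means any character followed by 'a'.
Scanning 'ccccdaacdcbbcd' position-by-position:
  Pos 0: window 'cc' -> no
  Pos 1: window 'cc' -> no
  Pos 2: window 'cc' -> no
  Pos 3: window 'cd' -> no
  Pos 4: window 'da' -> MATCH
  Pos 5: window 'aa' -> MATCH
  Pos 6: window 'ac' -> no
  Pos 7: window 'cd' -> no
  Pos 8: window 'dc' -> no
  Pos 9: window 'cb' -> no
  Pos 10: window 'bb' -> no
  Pos 11: window 'bc' -> no
  Pos 12: window 'cd' -> no
  Pos 13: window 'd' -> no
Total matches: 2

2


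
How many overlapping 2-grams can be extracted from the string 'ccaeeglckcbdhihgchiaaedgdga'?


String 'ccaeeglckcbdhihgchiaaedgdga' has length L = 27.
Number of overlapping n-grams = L - n + 1
Substituting: 27 - 2 + 1 = 26

26


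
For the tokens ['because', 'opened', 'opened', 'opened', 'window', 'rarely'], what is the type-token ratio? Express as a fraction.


Tokens: 6
Unique types: ('because', 'opened', 'rarely', 'window') = 4
TTR = 4/6
Simplify: divide both by 2 -> 2/3
TTR = 2/3

2/3


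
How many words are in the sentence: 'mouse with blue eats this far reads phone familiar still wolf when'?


Counting words by splitting on spaces:
  Word 1: 'mouse'
  Word 2: 'with'
  Word 3: 'blue'
  Word 4: 'eats'
  Word 5: 'this'
  Word 6: 'far'
  Word 7: 'reads'
  Word 8: 'phone'
  Word 9: 'familiar'
  Word 10: 'still'
  Word 11: 'wolf'
  Word 12: 'when'
Total words: 12

12


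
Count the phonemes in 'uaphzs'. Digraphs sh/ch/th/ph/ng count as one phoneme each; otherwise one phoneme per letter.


Parsing 'uaphzs' greedily, digraphs first:
  'u' -> vowel phoneme (phonemes so far: 1)
  'a' -> vowel phoneme (phonemes so far: 2)
  'ph' -> digraph (1 consonant phoneme) (phonemes so far: 3)
  'z' -> consonant phoneme (phonemes so far: 4)
  's' -> consonant phoneme (phonemes so far: 5)
Total phonemes: 5

5


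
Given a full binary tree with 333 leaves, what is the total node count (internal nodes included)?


Leaf nodes (terminals): 333
Internal nodes = n - 1 = 333 - 1 = 332
Total = leaves + internal = 333 + 332 = 665

665


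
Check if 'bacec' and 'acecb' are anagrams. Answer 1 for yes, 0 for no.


Sort characters of 'bacec': 'abcce'
Sort characters of 'acecb': 'abcce'
Sorted forms match -> they ARE anagrams
Result: 1

1


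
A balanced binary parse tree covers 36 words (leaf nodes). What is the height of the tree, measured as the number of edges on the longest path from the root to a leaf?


In a balanced binary tree with n leaves the deepest leaf is ceil(log2(n)) edges below the root.
log2(36) = 5.1699
ceil(5.1699) = 6
height (edges) = 6

6


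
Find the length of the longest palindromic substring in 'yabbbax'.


Scanning 'yabbbax' for palindromic substrings.
Substring at positions 1-5: 'abbba'.
Check: reverse('abbba') = 'abbba' -> palindrome confirmed.
Neighbouring characters ('y' / 'x') break symmetry, so it cannot extend further.
No longer palindromic substring exists; longest length = 5

5


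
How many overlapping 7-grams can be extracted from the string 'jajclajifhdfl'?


String 'jajclajifhdfl' has length L = 13.
Number of overlapping n-grams = L - n + 1
Substituting: 13 - 7 + 1 = 7

7


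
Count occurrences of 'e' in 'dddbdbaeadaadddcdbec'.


Scanning 'dddbdbaeadaadddcdbec' for 'e':
  Position 7: 'e' -> MATCH (count: 1)
  Position 18: 'e' -> MATCH (count: 2)
Total occurrences of 'e': 2

2


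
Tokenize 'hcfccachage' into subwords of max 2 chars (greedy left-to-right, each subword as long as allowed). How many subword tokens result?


'hcfccachage' has 11 characters.
Chunking with max size 2:
  Chunk 1: 'hc' (positions 0-1)
  Chunk 2: 'fc' (positions 2-3)
  Chunk 3: 'ca' (positions 4-5)
  Chunk 4: 'ch' (positions 6-7)
  Chunk 5: 'ag' (positions 8-9)
  Chunk 6: 'e' (positions 10-10)
Total chunks: ceil(11 / 2) = 6

6


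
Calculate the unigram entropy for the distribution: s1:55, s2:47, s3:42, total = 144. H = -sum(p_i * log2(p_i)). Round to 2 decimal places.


Computing entropy H = -sum(p_i * log2(p_i)):
  s1: p = 55/144 = 0.3819, -p*log2(p) = 0.5304
  s2: p = 47/144 = 0.3264, -p*log2(p) = 0.5272
  s3: p = 42/144 = 0.2917, -p*log2(p) = 0.5185
H = sum of terms = 1.5761
Rounded to 2 decimals: 1.58

1.58


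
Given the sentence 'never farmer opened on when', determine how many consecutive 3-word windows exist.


Word trigrams from [5] words:
  Trigram 1: (never farmer opened)
  Trigram 2: (farmer opened on)
  Trigram 3: (opened on when)
Total word trigrams: 5 - 2 = 3

3


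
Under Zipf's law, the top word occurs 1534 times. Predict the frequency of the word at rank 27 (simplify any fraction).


Zipf's law: freq(rank) = f1 / rank
f1 = 1534, rank = 27
freq = 1534 / 27
GCD(1534, 27) = 1
Simplified: 1534/27

1534/27


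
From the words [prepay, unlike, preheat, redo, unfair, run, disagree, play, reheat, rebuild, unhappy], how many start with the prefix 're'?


Checking each word for prefix 're':
  'prepay' -> no (count: 0)
  'unlike' -> no (count: 0)
  'preheat' -> no (count: 0)
  'redo' -> YES, starts with 're' (count: 1)
  'unfair' -> no (count: 1)
  'run' -> no (count: 1)
  'disagree' -> no (count: 1)
  'play' -> no (count: 1)
  'reheat' -> YES, starts with 're' (count: 2)
  'rebuild' -> YES, starts with 're' (count: 3)
  'unhappy' -> no (count: 3)
Total with prefix 're': 3

3


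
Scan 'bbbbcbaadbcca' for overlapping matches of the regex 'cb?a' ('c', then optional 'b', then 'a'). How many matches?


Pattern: cb?a means 'c', then optional 'b', then 'a'.
Scanning 'bbbbcbaadbcca' position-by-position:
  Pos 0: window 'bbb' -> no
  Pos 1: window 'bbb' -> no
  Pos 2: window 'bbc' -> no
  Pos 3: window 'bcb' -> no
  Pos 4: window 'cba' -> MATCH
  Pos 5: window 'baa' -> no
  Pos 6: window 'aad' -> no
  Pos 7: window 'adb' -> no
  Pos 8: window 'dbc' -> no
  Pos 9: window 'bcc' -> no
  Pos 10: window 'cca' -> no
  Pos 11: window 'ca' -> MATCH
  Pos 12: window 'a' -> no
Total matches: 2

2


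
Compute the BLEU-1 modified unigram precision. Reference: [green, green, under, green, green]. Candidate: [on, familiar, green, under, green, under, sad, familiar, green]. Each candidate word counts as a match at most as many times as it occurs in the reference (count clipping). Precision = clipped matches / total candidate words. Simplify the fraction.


Reference word counts: {'green': 4, 'under': 1}
Checking each candidate word (with clipping):
  'on' -> not in reference -> no match (matches: 0)
  'familiar' -> not in reference -> no match (matches: 0)
  'green' -> in reference (ref count 4, used 1/4) -> match (matches: 1)
  'under' -> in reference (ref count 1, used 1/1) -> match (matches: 2)
  'green' -> in reference (ref count 4, used 2/4) -> match (matches: 3)
  'under' -> ref count 1 already used up (1/1) -> clipped, no match (matches: 3)
  'sad' -> not in reference -> no match (matches: 3)
  'familiar' -> not in reference -> no match (matches: 3)
  'green' -> in reference (ref count 4, used 3/4) -> match (matches: 4)
Clipped matches: 4, Candidate length: 9
Precision = 4/9

4/9


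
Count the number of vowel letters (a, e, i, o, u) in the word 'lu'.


Scanning each character of 'lu':
  Position 1: 'l' -> consonant (running count: 0)
  Position 2: 'u' -> vowel (running count: 1)
Total vowels: 1

1


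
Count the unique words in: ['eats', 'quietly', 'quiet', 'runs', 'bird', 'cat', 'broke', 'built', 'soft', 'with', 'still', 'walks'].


Listing all tokens and tracking unique types:
  Token 1: 'eats' -> NEW (unique so far: 1)
  Token 2: 'quietly' -> NEW (unique so far: 2)
  Token 3: 'quiet' -> NEW (unique so far: 3)
  Token 4: 'runs' -> NEW (unique so far: 4)
  Token 5: 'bird' -> NEW (unique so far: 5)
  Token 6: 'cat' -> NEW (unique so far: 6)
  Token 7: 'broke' -> NEW (unique so far: 7)
  Token 8: 'built' -> NEW (unique so far: 8)
  Token 9: 'soft' -> NEW (unique so far: 9)
  Token 10: 'with' -> NEW (unique so far: 10)
  Token 11: 'still' -> NEW (unique so far: 11)
  Token 12: 'walks' -> NEW (unique so far: 12)
Unique types: ('bird', 'broke', 'built', 'cat', 'eats', 'quiet', 'quietly', 'runs', 'soft', 'still', 'walks', 'with')
Vocabulary size: 12

12


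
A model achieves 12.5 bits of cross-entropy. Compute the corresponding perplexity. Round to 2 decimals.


Perplexity formula: PP = 2^H
H = 12.5
PP = 2^12.5
Decompose: 2^12.5 = 2^12 * 2^0.5 = 2^12 * sqrt(2)
2^12 = 4096, sqrt(2) ~ 1.4142136
PP ~ 4096 * 1.4142136 = 5792.6189056
Rounded to 2 decimals: 5792.62

5792.62


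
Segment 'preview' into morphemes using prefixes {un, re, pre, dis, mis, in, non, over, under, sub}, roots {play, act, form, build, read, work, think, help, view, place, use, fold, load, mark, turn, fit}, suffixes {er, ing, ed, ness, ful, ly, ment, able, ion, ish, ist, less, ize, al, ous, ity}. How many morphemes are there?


Segmenting 'preview' against the inventory:
  'pre' -> prefix (morpheme 1)
  'view' -> root (morpheme 2)
Total morphemes: 2

2


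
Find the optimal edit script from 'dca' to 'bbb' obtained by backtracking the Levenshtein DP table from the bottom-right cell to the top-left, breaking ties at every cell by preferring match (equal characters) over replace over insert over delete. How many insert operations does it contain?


Edit distance = 3. Backtracking from cell (3, 3) with preference match > replace > insert > delete,
then listing the resulting alignment 'dca' -> 'bbb' left to right:
  Step 1: replace d->b
  Step 2: replace c->b
  Step 3: replace a->b
Total insertions: 0

0


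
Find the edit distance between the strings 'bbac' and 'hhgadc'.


Building DP table for s1='bbac' (len 4) and s2='hhgadc' (len 6):
       h  h  g  a  d  c
    0  1  2  3  4  5  6
  b 1  1  2  3  4  5  6
  b 2  2  2  3  4  5  6
  a 3  3  3  3  3  4  5
  c 4  4  4  4  4  4  4
Edit distance = dp[4][6] = 4

4


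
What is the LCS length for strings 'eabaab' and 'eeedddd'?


DP table for LCS of 'eabaab' and 'eeedddd':
       e  e  e  d  d  d  d
    0  0  0  0  0  0  0  0
  e 0  1  1  1  1  1  1  1
  a 0  1  1  1  1  1  1  1
  b 0  1  1  1  1  1  1  1
  a 0  1  1  1  1  1  1  1
  a 0  1  1  1  1  1  1  1
  b 0  1  1  1  1  1  1  1
LCS: 'e'
LCS length = 1

1


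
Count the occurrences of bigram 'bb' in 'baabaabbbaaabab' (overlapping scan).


Scanning 'baabaabbbaaabab' for bigram 'bb':
  Position 0: 'ba' -> no
  Position 1: 'aa' -> no
  Position 2: 'ab' -> no
  Position 3: 'ba' -> no
  Position 4: 'aa' -> no
  Position 5: 'ab' -> no
  Position 6: 'bb' -> MATCH
  Position 7: 'bb' -> MATCH
  Position 8: 'ba' -> no
  Position 9: 'aa' -> no
  Position 10: 'aa' -> no
  Position 11: 'ab' -> no
  Position 12: 'ba' -> no
  Position 13: 'ab' -> no
Total matches: 2

2


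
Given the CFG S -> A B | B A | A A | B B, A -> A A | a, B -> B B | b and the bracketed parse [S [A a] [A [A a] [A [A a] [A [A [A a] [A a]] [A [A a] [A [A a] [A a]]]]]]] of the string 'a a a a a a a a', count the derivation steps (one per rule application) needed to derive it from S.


Every bracketed nonterminal node [X ...] in the tree is produced by exactly one rule application.
Reading the tree off as a leftmost derivation:
  Step 1: S  =>  A A   (applied S -> A A)
  Step 2: A A  =>  a A   (applied A -> a)
  Step 3: a A  =>  a A A   (applied A -> A A)
  Step 4: a A A  =>  a a A   (applied A -> a)
  Step 5: a a A  =>  a a A A   (applied A -> A A)
  Step 6: a a A A  =>  a a a A   (applied A -> a)
  Step 7: a a a A  =>  a a a A A   (applied A -> A A)
  Step 8: a a a A A  =>  a a a A A A   (applied A -> A A)
  Step 9: a a a A A A  =>  a a a a A A   (applied A -> a)
  Step 10: a a a a A A  =>  a a a a a A   (applied A -> a)
  Step 11: a a a a a A  =>  a a a a a A A   (applied A -> A A)
  Step 12: a a a a a A A  =>  a a a a a a A   (applied A -> a)
  Step 13: a a a a a a A  =>  a a a a a a A A   (applied A -> A A)
  Step 14: a a a a a a A A  =>  a a a a a a a A   (applied A -> a)
  Step 15: a a a a a a a A  =>  a a a a a a a a   (applied A -> a)
Final yield: a a a a a a a a
Total rewrite steps: 15

15


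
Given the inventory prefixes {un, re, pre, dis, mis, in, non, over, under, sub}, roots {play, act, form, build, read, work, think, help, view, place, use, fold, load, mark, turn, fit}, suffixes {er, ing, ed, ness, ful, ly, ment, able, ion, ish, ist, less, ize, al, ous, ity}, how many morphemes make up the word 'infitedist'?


Segmenting 'infitedist' against the inventory:
  'in' -> prefix (morpheme 1)
  'fit' -> root (morpheme 2)
  'ed' -> suffix (morpheme 3)
  'ist' -> suffix (morpheme 4)
Total morphemes: 4

4


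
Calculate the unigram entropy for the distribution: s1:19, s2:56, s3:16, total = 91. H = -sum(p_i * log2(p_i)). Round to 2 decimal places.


Computing entropy H = -sum(p_i * log2(p_i)):
  s1: p = 19/91 = 0.2088, -p*log2(p) = 0.4718
  s2: p = 56/91 = 0.6154, -p*log2(p) = 0.4310
  s3: p = 16/91 = 0.1758, -p*log2(p) = 0.4409
H = sum of terms = 1.3437
Rounded to 2 decimals: 1.34

1.34


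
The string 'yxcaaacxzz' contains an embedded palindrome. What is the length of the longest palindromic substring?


Scanning 'yxcaaacxzz' for palindromic substrings.
Substring at positions 1-7: 'xcaaacx'.
Check: reverse('xcaaacx') = 'xcaaacx' -> palindrome confirmed.
Neighbouring characters ('y' / 'z') break symmetry, so it cannot extend further.
No longer palindromic substring exists; longest length = 7

7


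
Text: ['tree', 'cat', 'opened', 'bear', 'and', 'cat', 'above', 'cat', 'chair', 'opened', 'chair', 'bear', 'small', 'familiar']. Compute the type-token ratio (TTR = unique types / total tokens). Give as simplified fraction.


Tokens: 14
Unique types: ('above', 'and', 'bear', 'cat', 'chair', 'familiar', 'opened', 'small', 'tree') = 9
TTR = 9/14
Already in lowest terms.

9/14


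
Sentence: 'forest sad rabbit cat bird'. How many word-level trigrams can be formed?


Word trigrams from [5] words:
  Trigram 1: (forest sad rabbit)
  Trigram 2: (sad rabbit cat)
  Trigram 3: (rabbit cat bird)
Total word trigrams: 5 - 2 = 3

3


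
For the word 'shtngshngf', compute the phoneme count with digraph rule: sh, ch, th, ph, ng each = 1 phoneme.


Parsing 'shtngshngf' greedily, digraphs first:
  'sh' -> digraph (1 consonant phoneme) (phonemes so far: 1)
  't' -> consonant phoneme (phonemes so far: 2)
  'ng' -> digraph (1 consonant phoneme) (phonemes so far: 3)
  'sh' -> digraph (1 consonant phoneme) (phonemes so far: 4)
  'ng' -> digraph (1 consonant phoneme) (phonemes so far: 5)
  'f' -> consonant phoneme (phonemes so far: 6)
Total phonemes: 6

6


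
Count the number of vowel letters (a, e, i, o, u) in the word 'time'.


Scanning each character of 'time':
  Position 1: 't' -> consonant (running count: 0)
  Position 2: 'i' -> vowel (running count: 1)
  Position 3: 'm' -> consonant (running count: 1)
  Position 4: 'e' -> vowel (running count: 2)
Total vowels: 2

2


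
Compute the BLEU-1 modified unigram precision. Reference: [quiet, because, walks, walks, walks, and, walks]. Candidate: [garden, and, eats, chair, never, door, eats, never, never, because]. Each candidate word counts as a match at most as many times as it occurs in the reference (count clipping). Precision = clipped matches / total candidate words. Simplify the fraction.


Reference word counts: {'and': 1, 'because': 1, 'quiet': 1, 'walks': 4}
Checking each candidate word (with clipping):
  'garden' -> not in reference -> no match (matches: 0)
  'and' -> in reference (ref count 1, used 1/1) -> match (matches: 1)
  'eats' -> not in reference -> no match (matches: 1)
  'chair' -> not in reference -> no match (matches: 1)
  'never' -> not in reference -> no match (matches: 1)
  'door' -> not in reference -> no match (matches: 1)
  'eats' -> not in reference -> no match (matches: 1)
  'never' -> not in reference -> no match (matches: 1)
  'never' -> not in reference -> no match (matches: 1)
  'because' -> in reference (ref count 1, used 1/1) -> match (matches: 2)
Clipped matches: 2, Candidate length: 10
Precision = 2/10 = 1/5

1/5


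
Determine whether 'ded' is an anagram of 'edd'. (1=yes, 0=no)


Sort characters of 'ded': 'dde'
Sort characters of 'edd': 'dde'
Sorted forms match -> they ARE anagrams
Result: 1

1


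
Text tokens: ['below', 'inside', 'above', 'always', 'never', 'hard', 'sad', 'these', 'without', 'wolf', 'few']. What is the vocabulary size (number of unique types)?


Listing all tokens and tracking unique types:
  Token 1: 'below' -> NEW (unique so far: 1)
  Token 2: 'inside' -> NEW (unique so far: 2)
  Token 3: 'above' -> NEW (unique so far: 3)
  Token 4: 'always' -> NEW (unique so far: 4)
  Token 5: 'never' -> NEW (unique so far: 5)
  Token 6: 'hard' -> NEW (unique so far: 6)
  Token 7: 'sad' -> NEW (unique so far: 7)
  Token 8: 'these' -> NEW (unique so far: 8)
  Token 9: 'without' -> NEW (unique so far: 9)
  Token 10: 'wolf' -> NEW (unique so far: 10)
  Token 11: 'few' -> NEW (unique so far: 11)
Unique types: ('above', 'always', 'below', 'few', 'hard', 'inside', 'never', 'sad', 'these', 'without', 'wolf')
Vocabulary size: 11

11


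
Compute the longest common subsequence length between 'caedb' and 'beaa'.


DP table for LCS of 'caedb' and 'beaa':
       b  e  a  a
    0  0  0  0  0
  c 0  0  0  0  0
  a 0  0  0  1  1
  e 0  0  1  1  1
  d 0  0  1  1  1
  b 0  1  1  1  1
LCS: 'a'
LCS length = 1

1


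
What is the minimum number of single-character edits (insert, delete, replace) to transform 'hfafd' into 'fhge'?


Building DP table for s1='hfafd' (len 5) and s2='fhge' (len 4):
       f  h  g  e
    0  1  2  3  4
  h 1  1  1  2  3
  f 2  1  2  2  3
  a 3  2  2  3  3
  f 4  3  3  3  4
  d 5  4  4  4  4
Edit distance = dp[5][4] = 4

4


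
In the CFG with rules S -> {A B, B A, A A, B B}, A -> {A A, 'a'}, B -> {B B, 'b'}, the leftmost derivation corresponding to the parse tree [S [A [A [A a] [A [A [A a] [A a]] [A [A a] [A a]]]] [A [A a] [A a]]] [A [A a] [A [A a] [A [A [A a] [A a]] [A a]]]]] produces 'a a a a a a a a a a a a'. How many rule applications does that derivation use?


Every bracketed nonterminal node [X ...] in the tree is produced by exactly one rule application.
Reading the tree off as a leftmost derivation:
  Step 1: S  =>  A A   (applied S -> A A)
  Step 2: A A  =>  A A A   (applied A -> A A)
  Step 3: A A A  =>  A A A A   (applied A -> A A)
  Step 4: A A A A  =>  a A A A   (applied A -> a)
  Step 5: a A A A  =>  a A A A A   (applied A -> A A)
  Step 6: a A A A A  =>  a A A A A A   (applied A -> A A)
  Step 7: a A A A A A  =>  a a A A A A   (applied A -> a)
  Step 8: a a A A A A  =>  a a a A A A   (applied A -> a)
  Step 9: a a a A A A  =>  a a a A A A A   (applied A -> A A)
  Step 10: a a a A A A A  =>  a a a a A A A   (applied A -> a)
  Step 11: a a a a A A A  =>  a a a a a A A   (applied A -> a)
  Step 12: a a a a a A A  =>  a a a a a A A A   (applied A -> A A)
  Step 13: a a a a a A A A  =>  a a a a a a A A   (applied A -> a)
  Step 14: a a a a a a A A  =>  a a a a a a a A   (applied A -> a)
  Step 15: a a a a a a a A  =>  a a a a a a a A A   (applied A -> A A)
  Step 16: a a a a a a a A A  =>  a a a a a a a a A   (applied A -> a)
  Step 17: a a a a a a a a A  =>  a a a a a a a a A A   (applied A -> A A)
  Step 18: a a a a a a a a A A  =>  a a a a a a a a a A   (applied A -> a)
  Step 19: a a a a a a a a a A  =>  a a a a a a a a a A A   (applied A -> A A)
  Step 20: a a a a a a a a a A A  =>  a a a a a a a a a A A A   (applied A -> A A)
  Step 21: a a a a a a a a a A A A  =>  a a a a a a a a a a A A   (applied A -> a)
  Step 22: a a a a a a a a a a A A  =>  a a a a a a a a a a a A   (applied A -> a)
  Step 23: a a a a a a a a a a a A  =>  a a a a a a a a a a a a   (applied A -> a)
Final yield: a a a a a a a a a a a a
Total rewrite steps: 23

23
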